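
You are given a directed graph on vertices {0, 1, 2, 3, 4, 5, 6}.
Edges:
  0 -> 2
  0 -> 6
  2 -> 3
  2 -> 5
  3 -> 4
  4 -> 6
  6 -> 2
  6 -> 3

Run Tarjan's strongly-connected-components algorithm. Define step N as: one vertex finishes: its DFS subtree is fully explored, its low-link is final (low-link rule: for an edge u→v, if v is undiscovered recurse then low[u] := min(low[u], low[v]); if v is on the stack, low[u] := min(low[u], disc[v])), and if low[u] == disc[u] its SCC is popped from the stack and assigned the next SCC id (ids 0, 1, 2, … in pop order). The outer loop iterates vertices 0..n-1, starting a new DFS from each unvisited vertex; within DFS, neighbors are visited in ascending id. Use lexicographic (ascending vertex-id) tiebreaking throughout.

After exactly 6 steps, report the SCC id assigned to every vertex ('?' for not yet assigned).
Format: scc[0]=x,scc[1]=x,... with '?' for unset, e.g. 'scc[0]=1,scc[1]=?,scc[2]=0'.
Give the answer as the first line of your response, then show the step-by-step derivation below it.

scc[0]=2,scc[1]=?,scc[2]=1,scc[3]=1,scc[4]=1,scc[5]=0,scc[6]=1

step 1: low=(low[0]=0,low[1]=?,low[2]=1,low[3]=2,low[4]=3,low[5]=?,low[6]=1); scc=(scc[0]=?,scc[1]=?,scc[2]=?,scc[3]=?,scc[4]=?,scc[5]=?,scc[6]=?)
step 2: low=(low[0]=0,low[1]=?,low[2]=1,low[3]=2,low[4]=1,low[5]=?,low[6]=1); scc=(scc[0]=?,scc[1]=?,scc[2]=?,scc[3]=?,scc[4]=?,scc[5]=?,scc[6]=?)
step 3: low=(low[0]=0,low[1]=?,low[2]=1,low[3]=1,low[4]=1,low[5]=?,low[6]=1); scc=(scc[0]=?,scc[1]=?,scc[2]=?,scc[3]=?,scc[4]=?,scc[5]=?,scc[6]=?)
step 4: low=(low[0]=0,low[1]=?,low[2]=1,low[3]=1,low[4]=1,low[5]=5,low[6]=1); scc=(scc[0]=?,scc[1]=?,scc[2]=?,scc[3]=?,scc[4]=?,scc[5]=0,scc[6]=?)
step 5: low=(low[0]=0,low[1]=?,low[2]=1,low[3]=1,low[4]=1,low[5]=5,low[6]=1); scc=(scc[0]=?,scc[1]=?,scc[2]=1,scc[3]=1,scc[4]=1,scc[5]=0,scc[6]=1)
step 6: low=(low[0]=0,low[1]=?,low[2]=1,low[3]=1,low[4]=1,low[5]=5,low[6]=1); scc=(scc[0]=2,scc[1]=?,scc[2]=1,scc[3]=1,scc[4]=1,scc[5]=0,scc[6]=1)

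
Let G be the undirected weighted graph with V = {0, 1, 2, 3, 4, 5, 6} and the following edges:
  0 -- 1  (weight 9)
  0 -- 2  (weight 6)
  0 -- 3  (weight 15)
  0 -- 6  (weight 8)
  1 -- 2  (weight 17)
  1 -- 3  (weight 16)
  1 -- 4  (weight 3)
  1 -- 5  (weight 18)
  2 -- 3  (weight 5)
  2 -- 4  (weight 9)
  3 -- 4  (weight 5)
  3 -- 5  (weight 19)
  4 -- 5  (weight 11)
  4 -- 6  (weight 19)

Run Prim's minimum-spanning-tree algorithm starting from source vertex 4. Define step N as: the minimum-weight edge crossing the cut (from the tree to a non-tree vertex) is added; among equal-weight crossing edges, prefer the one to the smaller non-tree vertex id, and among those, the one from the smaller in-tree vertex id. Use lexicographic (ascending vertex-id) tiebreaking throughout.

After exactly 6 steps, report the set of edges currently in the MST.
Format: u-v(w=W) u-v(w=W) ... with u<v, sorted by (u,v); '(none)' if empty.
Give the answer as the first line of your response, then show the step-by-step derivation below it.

0-2(w=6) 0-6(w=8) 1-4(w=3) 2-3(w=5) 3-4(w=5) 4-5(w=11)

step 1: add edge 1-4 (w=3); MST = {1-4(w=3)}
step 2: add edge 3-4 (w=5); MST = {1-4(w=3) 3-4(w=5)}
step 3: add edge 2-3 (w=5); MST = {1-4(w=3) 2-3(w=5) 3-4(w=5)}
step 4: add edge 0-2 (w=6); MST = {0-2(w=6) 1-4(w=3) 2-3(w=5) 3-4(w=5)}
step 5: add edge 0-6 (w=8); MST = {0-2(w=6) 0-6(w=8) 1-4(w=3) 2-3(w=5) 3-4(w=5)}
step 6: add edge 4-5 (w=11); MST = {0-2(w=6) 0-6(w=8) 1-4(w=3) 2-3(w=5) 3-4(w=5) 4-5(w=11)}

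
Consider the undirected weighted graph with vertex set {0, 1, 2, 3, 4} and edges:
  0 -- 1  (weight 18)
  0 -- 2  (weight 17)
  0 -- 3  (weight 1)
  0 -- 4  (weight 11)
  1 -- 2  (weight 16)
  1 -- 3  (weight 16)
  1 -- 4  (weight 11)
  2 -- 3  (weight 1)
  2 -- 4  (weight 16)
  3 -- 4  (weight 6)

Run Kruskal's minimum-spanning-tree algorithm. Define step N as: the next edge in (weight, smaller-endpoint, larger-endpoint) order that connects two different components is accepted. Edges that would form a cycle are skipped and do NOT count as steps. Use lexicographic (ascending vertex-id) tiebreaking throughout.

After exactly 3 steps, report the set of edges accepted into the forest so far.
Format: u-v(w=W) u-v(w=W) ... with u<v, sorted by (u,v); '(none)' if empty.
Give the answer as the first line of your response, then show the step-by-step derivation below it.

0-3(w=1) 2-3(w=1) 3-4(w=6)

step 1: add edge 0-3 (w=1); MST = {0-3(w=1)}
step 2: add edge 2-3 (w=1); MST = {0-3(w=1) 2-3(w=1)}
step 3: add edge 3-4 (w=6); MST = {0-3(w=1) 2-3(w=1) 3-4(w=6)}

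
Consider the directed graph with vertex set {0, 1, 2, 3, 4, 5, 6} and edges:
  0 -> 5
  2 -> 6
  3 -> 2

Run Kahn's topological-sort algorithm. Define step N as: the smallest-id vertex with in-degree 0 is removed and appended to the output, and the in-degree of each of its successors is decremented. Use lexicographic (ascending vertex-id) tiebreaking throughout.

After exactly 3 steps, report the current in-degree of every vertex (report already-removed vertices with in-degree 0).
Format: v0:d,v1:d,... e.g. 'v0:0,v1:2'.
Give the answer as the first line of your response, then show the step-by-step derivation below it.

v0:0,v1:0,v2:0,v3:0,v4:0,v5:0,v6:1

step 1: output 0; order=[0]; indeg=(0,0,1,0,0,0,1)
step 2: output 1; order=[0,1]; indeg=(0,0,1,0,0,0,1)
step 3: output 3; order=[0,1,3]; indeg=(0,0,0,0,0,0,1)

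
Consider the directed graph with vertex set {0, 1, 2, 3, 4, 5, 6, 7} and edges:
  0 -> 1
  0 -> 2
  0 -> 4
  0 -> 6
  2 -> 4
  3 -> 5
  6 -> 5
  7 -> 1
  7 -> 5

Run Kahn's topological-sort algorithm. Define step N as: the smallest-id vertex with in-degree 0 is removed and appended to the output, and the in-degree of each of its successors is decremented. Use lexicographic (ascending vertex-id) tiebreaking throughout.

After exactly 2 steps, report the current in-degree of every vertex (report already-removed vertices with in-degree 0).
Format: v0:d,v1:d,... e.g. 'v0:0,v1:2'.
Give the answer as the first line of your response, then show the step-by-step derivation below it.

v0:0,v1:1,v2:0,v3:0,v4:0,v5:3,v6:0,v7:0

step 1: output 0; order=[0]; indeg=(0,1,0,0,1,3,0,0)
step 2: output 2; order=[0,2]; indeg=(0,1,0,0,0,3,0,0)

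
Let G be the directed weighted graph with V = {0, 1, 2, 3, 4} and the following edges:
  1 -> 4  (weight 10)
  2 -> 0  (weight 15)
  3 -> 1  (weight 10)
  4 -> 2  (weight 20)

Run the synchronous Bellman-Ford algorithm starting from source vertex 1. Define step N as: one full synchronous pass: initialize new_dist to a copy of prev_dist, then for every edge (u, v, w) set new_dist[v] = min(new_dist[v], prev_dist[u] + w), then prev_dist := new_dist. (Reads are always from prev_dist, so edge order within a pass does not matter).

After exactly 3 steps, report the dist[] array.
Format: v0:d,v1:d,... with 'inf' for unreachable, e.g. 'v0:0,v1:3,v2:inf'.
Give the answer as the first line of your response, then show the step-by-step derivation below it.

v0:45,v1:0,v2:30,v3:inf,v4:10

step 1: dist = v0:inf,v1:0,v2:inf,v3:inf,v4:10
step 2: dist = v0:inf,v1:0,v2:30,v3:inf,v4:10
step 3: dist = v0:45,v1:0,v2:30,v3:inf,v4:10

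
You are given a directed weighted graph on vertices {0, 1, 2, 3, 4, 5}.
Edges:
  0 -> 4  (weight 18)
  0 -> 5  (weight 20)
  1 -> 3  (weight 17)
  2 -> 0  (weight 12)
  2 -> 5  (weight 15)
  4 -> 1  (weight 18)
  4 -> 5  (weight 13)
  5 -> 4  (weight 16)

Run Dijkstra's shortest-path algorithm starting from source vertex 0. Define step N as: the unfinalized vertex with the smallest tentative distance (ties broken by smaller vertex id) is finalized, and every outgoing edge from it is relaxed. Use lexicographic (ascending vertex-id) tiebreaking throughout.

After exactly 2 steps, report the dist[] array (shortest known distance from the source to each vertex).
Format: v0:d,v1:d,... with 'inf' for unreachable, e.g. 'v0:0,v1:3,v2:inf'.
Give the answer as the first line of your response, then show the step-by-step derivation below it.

v0:0,v1:36,v2:inf,v3:inf,v4:18,v5:20

step 1: dist = v0:0,v1:inf,v2:inf,v3:inf,v4:18,v5:20
step 2: dist = v0:0,v1:36,v2:inf,v3:inf,v4:18,v5:20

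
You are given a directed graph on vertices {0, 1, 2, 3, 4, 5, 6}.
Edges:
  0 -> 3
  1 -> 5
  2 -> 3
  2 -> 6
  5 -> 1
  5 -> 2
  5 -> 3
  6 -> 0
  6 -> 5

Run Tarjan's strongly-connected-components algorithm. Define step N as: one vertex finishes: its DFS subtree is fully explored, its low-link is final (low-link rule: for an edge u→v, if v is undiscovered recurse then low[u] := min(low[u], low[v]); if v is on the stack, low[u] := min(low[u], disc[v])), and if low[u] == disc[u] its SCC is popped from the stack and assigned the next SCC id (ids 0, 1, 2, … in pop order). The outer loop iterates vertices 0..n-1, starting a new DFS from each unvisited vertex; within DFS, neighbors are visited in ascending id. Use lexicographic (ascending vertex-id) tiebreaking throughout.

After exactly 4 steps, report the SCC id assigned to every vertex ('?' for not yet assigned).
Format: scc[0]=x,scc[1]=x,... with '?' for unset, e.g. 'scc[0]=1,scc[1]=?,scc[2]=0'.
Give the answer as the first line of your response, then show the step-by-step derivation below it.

scc[0]=1,scc[1]=?,scc[2]=?,scc[3]=0,scc[4]=?,scc[5]=?,scc[6]=?

step 1: low=(low[0]=0,low[1]=?,low[2]=?,low[3]=1,low[4]=?,low[5]=?,low[6]=?); scc=(scc[0]=?,scc[1]=?,scc[2]=?,scc[3]=0,scc[4]=?,scc[5]=?,scc[6]=?)
step 2: low=(low[0]=0,low[1]=?,low[2]=?,low[3]=1,low[4]=?,low[5]=?,low[6]=?); scc=(scc[0]=1,scc[1]=?,scc[2]=?,scc[3]=0,scc[4]=?,scc[5]=?,scc[6]=?)
step 3: low=(low[0]=0,low[1]=2,low[2]=4,low[3]=1,low[4]=?,low[5]=2,low[6]=3); scc=(scc[0]=1,scc[1]=?,scc[2]=?,scc[3]=0,scc[4]=?,scc[5]=?,scc[6]=?)
step 4: low=(low[0]=0,low[1]=2,low[2]=3,low[3]=1,low[4]=?,low[5]=2,low[6]=3); scc=(scc[0]=1,scc[1]=?,scc[2]=?,scc[3]=0,scc[4]=?,scc[5]=?,scc[6]=?)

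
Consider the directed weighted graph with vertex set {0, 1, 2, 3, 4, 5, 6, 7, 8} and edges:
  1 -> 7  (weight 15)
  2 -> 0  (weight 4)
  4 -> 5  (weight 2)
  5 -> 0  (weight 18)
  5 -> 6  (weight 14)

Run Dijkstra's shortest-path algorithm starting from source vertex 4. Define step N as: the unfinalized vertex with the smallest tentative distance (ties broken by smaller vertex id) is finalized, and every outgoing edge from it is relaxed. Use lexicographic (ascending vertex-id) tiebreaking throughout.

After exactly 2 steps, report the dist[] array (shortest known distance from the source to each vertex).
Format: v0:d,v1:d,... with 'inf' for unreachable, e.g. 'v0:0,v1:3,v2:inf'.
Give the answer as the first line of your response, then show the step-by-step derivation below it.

v0:20,v1:inf,v2:inf,v3:inf,v4:0,v5:2,v6:16,v7:inf,v8:inf

step 1: dist = v0:inf,v1:inf,v2:inf,v3:inf,v4:0,v5:2,v6:inf,v7:inf,v8:inf
step 2: dist = v0:20,v1:inf,v2:inf,v3:inf,v4:0,v5:2,v6:16,v7:inf,v8:inf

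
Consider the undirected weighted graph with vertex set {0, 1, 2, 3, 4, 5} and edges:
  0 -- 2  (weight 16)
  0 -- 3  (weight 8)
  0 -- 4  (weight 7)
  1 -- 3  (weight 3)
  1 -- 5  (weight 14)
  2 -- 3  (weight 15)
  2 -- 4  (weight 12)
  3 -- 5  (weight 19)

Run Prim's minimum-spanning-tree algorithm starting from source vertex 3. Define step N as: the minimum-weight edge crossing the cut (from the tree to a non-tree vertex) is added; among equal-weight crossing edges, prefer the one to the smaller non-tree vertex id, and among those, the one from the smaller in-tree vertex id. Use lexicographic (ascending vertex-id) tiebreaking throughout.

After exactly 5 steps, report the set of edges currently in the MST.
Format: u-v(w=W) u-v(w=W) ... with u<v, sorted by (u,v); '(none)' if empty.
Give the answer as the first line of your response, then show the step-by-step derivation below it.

0-3(w=8) 0-4(w=7) 1-3(w=3) 1-5(w=14) 2-4(w=12)

step 1: add edge 1-3 (w=3); MST = {1-3(w=3)}
step 2: add edge 0-3 (w=8); MST = {0-3(w=8) 1-3(w=3)}
step 3: add edge 0-4 (w=7); MST = {0-3(w=8) 0-4(w=7) 1-3(w=3)}
step 4: add edge 2-4 (w=12); MST = {0-3(w=8) 0-4(w=7) 1-3(w=3) 2-4(w=12)}
step 5: add edge 1-5 (w=14); MST = {0-3(w=8) 0-4(w=7) 1-3(w=3) 1-5(w=14) 2-4(w=12)}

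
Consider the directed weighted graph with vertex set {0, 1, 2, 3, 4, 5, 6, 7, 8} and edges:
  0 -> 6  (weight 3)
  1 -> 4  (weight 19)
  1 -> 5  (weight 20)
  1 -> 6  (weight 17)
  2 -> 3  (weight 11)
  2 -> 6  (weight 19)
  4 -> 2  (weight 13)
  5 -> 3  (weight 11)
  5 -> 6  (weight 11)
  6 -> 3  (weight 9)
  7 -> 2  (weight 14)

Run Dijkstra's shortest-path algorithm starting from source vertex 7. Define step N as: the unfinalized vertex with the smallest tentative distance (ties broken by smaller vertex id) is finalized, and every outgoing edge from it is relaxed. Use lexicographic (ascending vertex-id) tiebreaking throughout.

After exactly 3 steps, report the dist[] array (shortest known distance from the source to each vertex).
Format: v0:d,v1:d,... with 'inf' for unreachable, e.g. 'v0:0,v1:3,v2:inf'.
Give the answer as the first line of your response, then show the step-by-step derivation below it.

v0:inf,v1:inf,v2:14,v3:25,v4:inf,v5:inf,v6:33,v7:0,v8:inf

step 1: dist = v0:inf,v1:inf,v2:14,v3:inf,v4:inf,v5:inf,v6:inf,v7:0,v8:inf
step 2: dist = v0:inf,v1:inf,v2:14,v3:25,v4:inf,v5:inf,v6:33,v7:0,v8:inf
step 3: dist = v0:inf,v1:inf,v2:14,v3:25,v4:inf,v5:inf,v6:33,v7:0,v8:inf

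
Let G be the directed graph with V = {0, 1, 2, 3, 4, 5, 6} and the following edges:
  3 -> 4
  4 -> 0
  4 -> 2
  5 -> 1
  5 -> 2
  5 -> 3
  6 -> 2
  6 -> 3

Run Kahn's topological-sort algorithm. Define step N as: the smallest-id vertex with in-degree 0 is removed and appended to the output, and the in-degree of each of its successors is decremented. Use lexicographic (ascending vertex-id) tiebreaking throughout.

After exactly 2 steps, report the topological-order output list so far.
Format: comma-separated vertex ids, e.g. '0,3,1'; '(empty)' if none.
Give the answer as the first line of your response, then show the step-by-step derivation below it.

5,1

step 1: output 5; order=[5]; indeg=(1,0,2,1,1,0,0)
step 2: output 1; order=[5,1]; indeg=(1,0,2,1,1,0,0)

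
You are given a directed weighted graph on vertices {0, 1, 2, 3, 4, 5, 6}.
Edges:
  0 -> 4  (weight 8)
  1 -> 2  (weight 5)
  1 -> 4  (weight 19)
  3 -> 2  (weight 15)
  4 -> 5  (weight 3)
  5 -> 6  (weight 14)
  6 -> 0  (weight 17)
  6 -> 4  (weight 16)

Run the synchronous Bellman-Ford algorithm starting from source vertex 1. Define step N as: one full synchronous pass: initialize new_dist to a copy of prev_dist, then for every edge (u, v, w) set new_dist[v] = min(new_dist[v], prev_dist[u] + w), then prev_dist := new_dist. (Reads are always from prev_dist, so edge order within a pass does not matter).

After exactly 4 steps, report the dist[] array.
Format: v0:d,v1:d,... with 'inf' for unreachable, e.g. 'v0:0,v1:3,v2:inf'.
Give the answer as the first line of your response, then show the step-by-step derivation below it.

v0:53,v1:0,v2:5,v3:inf,v4:19,v5:22,v6:36

step 1: dist = v0:inf,v1:0,v2:5,v3:inf,v4:19,v5:inf,v6:inf
step 2: dist = v0:inf,v1:0,v2:5,v3:inf,v4:19,v5:22,v6:inf
step 3: dist = v0:inf,v1:0,v2:5,v3:inf,v4:19,v5:22,v6:36
step 4: dist = v0:53,v1:0,v2:5,v3:inf,v4:19,v5:22,v6:36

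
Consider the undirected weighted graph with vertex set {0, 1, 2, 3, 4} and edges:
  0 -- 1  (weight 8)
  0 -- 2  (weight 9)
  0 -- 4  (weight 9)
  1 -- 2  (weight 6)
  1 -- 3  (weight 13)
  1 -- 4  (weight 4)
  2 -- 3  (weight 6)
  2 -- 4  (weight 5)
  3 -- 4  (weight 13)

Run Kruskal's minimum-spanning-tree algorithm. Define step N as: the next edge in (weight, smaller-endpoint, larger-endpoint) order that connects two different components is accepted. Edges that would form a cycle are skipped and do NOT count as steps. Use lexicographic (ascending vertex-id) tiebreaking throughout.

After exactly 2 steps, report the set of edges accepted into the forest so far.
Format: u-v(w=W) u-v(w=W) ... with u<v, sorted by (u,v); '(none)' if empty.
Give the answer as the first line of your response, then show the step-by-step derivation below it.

1-4(w=4) 2-4(w=5)

step 1: add edge 1-4 (w=4); MST = {1-4(w=4)}
step 2: add edge 2-4 (w=5); MST = {1-4(w=4) 2-4(w=5)}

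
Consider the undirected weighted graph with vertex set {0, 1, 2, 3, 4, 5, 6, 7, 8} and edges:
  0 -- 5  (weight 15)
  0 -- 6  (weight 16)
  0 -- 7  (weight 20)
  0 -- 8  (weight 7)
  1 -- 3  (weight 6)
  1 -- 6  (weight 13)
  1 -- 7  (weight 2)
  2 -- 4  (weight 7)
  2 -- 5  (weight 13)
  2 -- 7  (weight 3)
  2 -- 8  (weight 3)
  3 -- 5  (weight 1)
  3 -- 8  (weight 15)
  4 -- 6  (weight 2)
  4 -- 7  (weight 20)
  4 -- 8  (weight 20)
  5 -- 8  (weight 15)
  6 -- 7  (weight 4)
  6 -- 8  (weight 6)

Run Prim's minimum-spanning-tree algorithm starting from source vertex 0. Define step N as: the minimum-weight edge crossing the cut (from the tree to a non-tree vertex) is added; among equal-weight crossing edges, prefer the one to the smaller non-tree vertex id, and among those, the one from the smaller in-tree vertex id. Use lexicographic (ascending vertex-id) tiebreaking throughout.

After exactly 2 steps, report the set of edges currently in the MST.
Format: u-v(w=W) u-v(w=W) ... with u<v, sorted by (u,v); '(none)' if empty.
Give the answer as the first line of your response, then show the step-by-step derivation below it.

0-8(w=7) 2-8(w=3)

step 1: add edge 0-8 (w=7); MST = {0-8(w=7)}
step 2: add edge 2-8 (w=3); MST = {0-8(w=7) 2-8(w=3)}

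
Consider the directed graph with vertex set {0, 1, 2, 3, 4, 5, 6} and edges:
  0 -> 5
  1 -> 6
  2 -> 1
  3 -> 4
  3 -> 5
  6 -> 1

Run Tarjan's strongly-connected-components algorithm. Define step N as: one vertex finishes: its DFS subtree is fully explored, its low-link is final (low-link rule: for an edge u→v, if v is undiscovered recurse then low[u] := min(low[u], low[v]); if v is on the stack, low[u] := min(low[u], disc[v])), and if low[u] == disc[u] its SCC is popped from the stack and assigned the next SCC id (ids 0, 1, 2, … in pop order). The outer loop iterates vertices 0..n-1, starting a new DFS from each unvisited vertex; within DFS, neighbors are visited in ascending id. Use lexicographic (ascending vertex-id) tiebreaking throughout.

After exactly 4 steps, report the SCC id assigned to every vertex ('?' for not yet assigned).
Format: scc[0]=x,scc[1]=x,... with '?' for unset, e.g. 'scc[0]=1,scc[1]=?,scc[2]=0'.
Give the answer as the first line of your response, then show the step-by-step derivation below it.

scc[0]=1,scc[1]=2,scc[2]=?,scc[3]=?,scc[4]=?,scc[5]=0,scc[6]=2

step 1: low=(low[0]=0,low[1]=?,low[2]=?,low[3]=?,low[4]=?,low[5]=1,low[6]=?); scc=(scc[0]=?,scc[1]=?,scc[2]=?,scc[3]=?,scc[4]=?,scc[5]=0,scc[6]=?)
step 2: low=(low[0]=0,low[1]=?,low[2]=?,low[3]=?,low[4]=?,low[5]=1,low[6]=?); scc=(scc[0]=1,scc[1]=?,scc[2]=?,scc[3]=?,scc[4]=?,scc[5]=0,scc[6]=?)
step 3: low=(low[0]=0,low[1]=2,low[2]=?,low[3]=?,low[4]=?,low[5]=1,low[6]=2); scc=(scc[0]=1,scc[1]=?,scc[2]=?,scc[3]=?,scc[4]=?,scc[5]=0,scc[6]=?)
step 4: low=(low[0]=0,low[1]=2,low[2]=?,low[3]=?,low[4]=?,low[5]=1,low[6]=2); scc=(scc[0]=1,scc[1]=2,scc[2]=?,scc[3]=?,scc[4]=?,scc[5]=0,scc[6]=2)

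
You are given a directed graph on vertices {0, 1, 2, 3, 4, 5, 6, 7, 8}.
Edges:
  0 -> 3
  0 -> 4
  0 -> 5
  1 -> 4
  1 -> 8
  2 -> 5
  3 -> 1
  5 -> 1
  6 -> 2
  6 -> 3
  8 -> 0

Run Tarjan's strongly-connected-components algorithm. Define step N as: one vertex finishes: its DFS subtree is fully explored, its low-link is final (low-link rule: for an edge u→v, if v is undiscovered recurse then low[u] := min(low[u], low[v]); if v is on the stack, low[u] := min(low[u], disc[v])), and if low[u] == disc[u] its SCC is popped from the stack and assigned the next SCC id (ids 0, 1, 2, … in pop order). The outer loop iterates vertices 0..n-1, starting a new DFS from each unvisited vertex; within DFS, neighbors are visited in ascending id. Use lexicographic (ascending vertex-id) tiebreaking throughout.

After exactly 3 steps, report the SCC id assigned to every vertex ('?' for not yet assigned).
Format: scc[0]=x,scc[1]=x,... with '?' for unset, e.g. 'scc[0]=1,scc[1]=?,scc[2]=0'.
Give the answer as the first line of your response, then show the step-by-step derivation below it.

scc[0]=?,scc[1]=?,scc[2]=?,scc[3]=?,scc[4]=0,scc[5]=?,scc[6]=?,scc[7]=?,scc[8]=?

step 1: low=(low[0]=0,low[1]=2,low[2]=?,low[3]=1,low[4]=3,low[5]=?,low[6]=?,low[7]=?,low[8]=?); scc=(scc[0]=?,scc[1]=?,scc[2]=?,scc[3]=?,scc[4]=0,scc[5]=?,scc[6]=?,scc[7]=?,scc[8]=?)
step 2: low=(low[0]=0,low[1]=2,low[2]=?,low[3]=1,low[4]=3,low[5]=?,low[6]=?,low[7]=?,low[8]=0); scc=(scc[0]=?,scc[1]=?,scc[2]=?,scc[3]=?,scc[4]=0,scc[5]=?,scc[6]=?,scc[7]=?,scc[8]=?)
step 3: low=(low[0]=0,low[1]=0,low[2]=?,low[3]=1,low[4]=3,low[5]=?,low[6]=?,low[7]=?,low[8]=0); scc=(scc[0]=?,scc[1]=?,scc[2]=?,scc[3]=?,scc[4]=0,scc[5]=?,scc[6]=?,scc[7]=?,scc[8]=?)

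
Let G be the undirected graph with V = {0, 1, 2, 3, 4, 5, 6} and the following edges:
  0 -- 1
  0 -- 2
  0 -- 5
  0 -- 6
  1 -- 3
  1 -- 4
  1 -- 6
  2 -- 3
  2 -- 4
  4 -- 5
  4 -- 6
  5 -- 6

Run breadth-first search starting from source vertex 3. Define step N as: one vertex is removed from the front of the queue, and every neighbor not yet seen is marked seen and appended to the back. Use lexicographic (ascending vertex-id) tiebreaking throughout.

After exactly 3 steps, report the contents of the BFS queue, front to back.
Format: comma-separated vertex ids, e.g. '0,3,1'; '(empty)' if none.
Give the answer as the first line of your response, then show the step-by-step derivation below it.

0,4,6

step 1: dequeue 3; queue=[1,2]; order=3
step 2: dequeue 1; queue=[2,0,4,6]; order=3,1
step 3: dequeue 2; queue=[0,4,6]; order=3,1,2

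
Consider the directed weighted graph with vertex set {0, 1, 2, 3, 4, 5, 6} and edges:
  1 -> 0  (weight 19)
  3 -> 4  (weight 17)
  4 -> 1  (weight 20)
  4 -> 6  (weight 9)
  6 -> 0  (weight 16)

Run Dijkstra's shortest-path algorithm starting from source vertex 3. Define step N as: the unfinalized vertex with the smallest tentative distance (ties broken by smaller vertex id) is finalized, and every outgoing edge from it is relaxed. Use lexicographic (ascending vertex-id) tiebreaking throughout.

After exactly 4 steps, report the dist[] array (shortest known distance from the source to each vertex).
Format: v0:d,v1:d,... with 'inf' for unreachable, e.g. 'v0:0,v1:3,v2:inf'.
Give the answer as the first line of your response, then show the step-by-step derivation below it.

v0:42,v1:37,v2:inf,v3:0,v4:17,v5:inf,v6:26

step 1: dist = v0:inf,v1:inf,v2:inf,v3:0,v4:17,v5:inf,v6:inf
step 2: dist = v0:inf,v1:37,v2:inf,v3:0,v4:17,v5:inf,v6:26
step 3: dist = v0:42,v1:37,v2:inf,v3:0,v4:17,v5:inf,v6:26
step 4: dist = v0:42,v1:37,v2:inf,v3:0,v4:17,v5:inf,v6:26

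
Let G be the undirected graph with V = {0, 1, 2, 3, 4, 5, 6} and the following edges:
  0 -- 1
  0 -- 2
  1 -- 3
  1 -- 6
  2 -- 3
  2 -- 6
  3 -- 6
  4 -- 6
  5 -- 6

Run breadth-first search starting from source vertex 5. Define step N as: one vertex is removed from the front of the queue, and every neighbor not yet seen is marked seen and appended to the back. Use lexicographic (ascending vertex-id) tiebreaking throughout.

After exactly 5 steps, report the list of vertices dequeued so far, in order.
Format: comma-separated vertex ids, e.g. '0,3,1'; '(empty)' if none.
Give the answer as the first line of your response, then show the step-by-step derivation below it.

5,6,1,2,3

step 1: dequeue 5; queue=[6]; order=5
step 2: dequeue 6; queue=[1,2,3,4]; order=5,6
step 3: dequeue 1; queue=[2,3,4,0]; order=5,6,1
step 4: dequeue 2; queue=[3,4,0]; order=5,6,1,2
step 5: dequeue 3; queue=[4,0]; order=5,6,1,2,3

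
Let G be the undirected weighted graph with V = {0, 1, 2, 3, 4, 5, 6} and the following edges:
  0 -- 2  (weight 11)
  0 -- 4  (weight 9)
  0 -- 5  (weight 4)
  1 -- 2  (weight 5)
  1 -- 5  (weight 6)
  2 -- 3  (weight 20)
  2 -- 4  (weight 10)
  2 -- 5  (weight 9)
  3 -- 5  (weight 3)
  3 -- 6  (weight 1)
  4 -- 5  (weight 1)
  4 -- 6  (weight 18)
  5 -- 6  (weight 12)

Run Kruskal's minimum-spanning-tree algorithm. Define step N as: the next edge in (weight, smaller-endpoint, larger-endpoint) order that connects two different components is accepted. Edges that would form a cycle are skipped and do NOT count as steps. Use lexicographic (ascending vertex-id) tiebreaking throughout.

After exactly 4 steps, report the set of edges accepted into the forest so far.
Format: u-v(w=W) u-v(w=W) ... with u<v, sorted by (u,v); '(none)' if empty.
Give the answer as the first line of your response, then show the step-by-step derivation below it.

0-5(w=4) 3-5(w=3) 3-6(w=1) 4-5(w=1)

step 1: add edge 3-6 (w=1); MST = {3-6(w=1)}
step 2: add edge 4-5 (w=1); MST = {3-6(w=1) 4-5(w=1)}
step 3: add edge 3-5 (w=3); MST = {3-5(w=3) 3-6(w=1) 4-5(w=1)}
step 4: add edge 0-5 (w=4); MST = {0-5(w=4) 3-5(w=3) 3-6(w=1) 4-5(w=1)}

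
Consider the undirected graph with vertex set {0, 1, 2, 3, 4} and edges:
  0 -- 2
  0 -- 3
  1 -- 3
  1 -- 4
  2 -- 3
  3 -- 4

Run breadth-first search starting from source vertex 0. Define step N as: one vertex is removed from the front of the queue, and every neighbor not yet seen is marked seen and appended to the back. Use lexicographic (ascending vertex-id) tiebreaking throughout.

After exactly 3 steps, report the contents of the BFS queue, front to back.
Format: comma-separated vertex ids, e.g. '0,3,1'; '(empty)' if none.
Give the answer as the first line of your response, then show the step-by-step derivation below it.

1,4

step 1: dequeue 0; queue=[2,3]; order=0
step 2: dequeue 2; queue=[3]; order=0,2
step 3: dequeue 3; queue=[1,4]; order=0,2,3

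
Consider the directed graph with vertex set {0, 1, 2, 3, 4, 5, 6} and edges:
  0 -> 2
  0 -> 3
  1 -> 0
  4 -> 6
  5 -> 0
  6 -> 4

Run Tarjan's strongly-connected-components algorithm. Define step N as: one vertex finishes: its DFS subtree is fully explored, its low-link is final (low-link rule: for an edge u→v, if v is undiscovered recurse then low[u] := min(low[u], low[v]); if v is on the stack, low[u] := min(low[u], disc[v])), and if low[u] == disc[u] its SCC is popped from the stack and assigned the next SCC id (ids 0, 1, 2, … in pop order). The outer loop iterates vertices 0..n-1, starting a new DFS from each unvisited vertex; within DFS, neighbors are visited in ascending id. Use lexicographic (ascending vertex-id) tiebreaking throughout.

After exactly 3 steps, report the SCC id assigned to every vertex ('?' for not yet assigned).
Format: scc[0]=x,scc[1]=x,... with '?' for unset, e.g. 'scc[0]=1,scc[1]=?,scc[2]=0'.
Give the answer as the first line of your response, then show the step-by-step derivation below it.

scc[0]=2,scc[1]=?,scc[2]=0,scc[3]=1,scc[4]=?,scc[5]=?,scc[6]=?

step 1: low=(low[0]=0,low[1]=?,low[2]=1,low[3]=?,low[4]=?,low[5]=?,low[6]=?); scc=(scc[0]=?,scc[1]=?,scc[2]=0,scc[3]=?,scc[4]=?,scc[5]=?,scc[6]=?)
step 2: low=(low[0]=0,low[1]=?,low[2]=1,low[3]=2,low[4]=?,low[5]=?,low[6]=?); scc=(scc[0]=?,scc[1]=?,scc[2]=0,scc[3]=1,scc[4]=?,scc[5]=?,scc[6]=?)
step 3: low=(low[0]=0,low[1]=?,low[2]=1,low[3]=2,low[4]=?,low[5]=?,low[6]=?); scc=(scc[0]=2,scc[1]=?,scc[2]=0,scc[3]=1,scc[4]=?,scc[5]=?,scc[6]=?)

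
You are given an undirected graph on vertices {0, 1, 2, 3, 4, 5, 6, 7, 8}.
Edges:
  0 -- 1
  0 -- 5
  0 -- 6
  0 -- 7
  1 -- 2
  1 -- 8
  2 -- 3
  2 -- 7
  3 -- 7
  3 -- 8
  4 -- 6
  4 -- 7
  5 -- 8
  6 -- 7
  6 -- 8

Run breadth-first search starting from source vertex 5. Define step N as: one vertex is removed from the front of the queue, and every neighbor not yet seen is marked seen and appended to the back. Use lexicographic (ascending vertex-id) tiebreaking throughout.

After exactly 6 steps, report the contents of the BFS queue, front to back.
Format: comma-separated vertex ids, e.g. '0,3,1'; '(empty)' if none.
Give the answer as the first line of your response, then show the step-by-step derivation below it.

3,2,4

step 1: dequeue 5; queue=[0,8]; order=5
step 2: dequeue 0; queue=[8,1,6,7]; order=5,0
step 3: dequeue 8; queue=[1,6,7,3]; order=5,0,8
step 4: dequeue 1; queue=[6,7,3,2]; order=5,0,8,1
step 5: dequeue 6; queue=[7,3,2,4]; order=5,0,8,1,6
step 6: dequeue 7; queue=[3,2,4]; order=5,0,8,1,6,7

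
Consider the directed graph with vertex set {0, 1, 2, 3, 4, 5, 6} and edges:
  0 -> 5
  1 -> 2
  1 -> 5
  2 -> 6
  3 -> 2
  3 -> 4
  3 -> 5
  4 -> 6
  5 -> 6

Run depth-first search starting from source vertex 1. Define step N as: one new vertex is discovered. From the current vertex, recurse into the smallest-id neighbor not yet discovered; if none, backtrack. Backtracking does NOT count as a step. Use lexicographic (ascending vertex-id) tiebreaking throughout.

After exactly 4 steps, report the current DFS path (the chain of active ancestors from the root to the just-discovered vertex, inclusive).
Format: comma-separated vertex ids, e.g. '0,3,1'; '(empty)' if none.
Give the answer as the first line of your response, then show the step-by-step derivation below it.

1,5

step 1: discover 1; path=1; order=1
step 2: discover 2; path=1>2; order=1,2
step 3: discover 6; path=1>2>6; order=1,2,6
step 4: discover 5; path=1>5; order=1,2,6,5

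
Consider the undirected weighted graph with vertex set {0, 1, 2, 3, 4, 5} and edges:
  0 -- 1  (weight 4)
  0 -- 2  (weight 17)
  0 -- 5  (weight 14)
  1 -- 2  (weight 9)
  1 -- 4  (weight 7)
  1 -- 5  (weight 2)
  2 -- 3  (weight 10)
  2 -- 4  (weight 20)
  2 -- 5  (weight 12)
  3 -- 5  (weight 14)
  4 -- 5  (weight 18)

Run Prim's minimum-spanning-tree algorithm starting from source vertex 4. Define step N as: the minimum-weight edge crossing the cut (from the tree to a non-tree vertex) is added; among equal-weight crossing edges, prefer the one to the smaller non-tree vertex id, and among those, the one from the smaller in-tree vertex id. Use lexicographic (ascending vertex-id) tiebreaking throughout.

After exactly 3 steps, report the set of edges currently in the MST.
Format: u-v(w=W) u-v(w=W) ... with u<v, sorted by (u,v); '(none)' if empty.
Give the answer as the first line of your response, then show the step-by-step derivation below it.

0-1(w=4) 1-4(w=7) 1-5(w=2)

step 1: add edge 1-4 (w=7); MST = {1-4(w=7)}
step 2: add edge 1-5 (w=2); MST = {1-4(w=7) 1-5(w=2)}
step 3: add edge 0-1 (w=4); MST = {0-1(w=4) 1-4(w=7) 1-5(w=2)}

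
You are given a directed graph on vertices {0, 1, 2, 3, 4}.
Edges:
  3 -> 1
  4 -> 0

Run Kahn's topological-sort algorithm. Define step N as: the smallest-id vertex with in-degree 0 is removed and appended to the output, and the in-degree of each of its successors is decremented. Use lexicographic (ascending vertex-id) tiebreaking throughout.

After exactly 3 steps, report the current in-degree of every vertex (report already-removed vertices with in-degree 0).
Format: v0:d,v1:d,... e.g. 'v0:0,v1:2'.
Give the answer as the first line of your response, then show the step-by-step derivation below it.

v0:1,v1:0,v2:0,v3:0,v4:0

step 1: output 2; order=[2]; indeg=(1,1,0,0,0)
step 2: output 3; order=[2,3]; indeg=(1,0,0,0,0)
step 3: output 1; order=[2,3,1]; indeg=(1,0,0,0,0)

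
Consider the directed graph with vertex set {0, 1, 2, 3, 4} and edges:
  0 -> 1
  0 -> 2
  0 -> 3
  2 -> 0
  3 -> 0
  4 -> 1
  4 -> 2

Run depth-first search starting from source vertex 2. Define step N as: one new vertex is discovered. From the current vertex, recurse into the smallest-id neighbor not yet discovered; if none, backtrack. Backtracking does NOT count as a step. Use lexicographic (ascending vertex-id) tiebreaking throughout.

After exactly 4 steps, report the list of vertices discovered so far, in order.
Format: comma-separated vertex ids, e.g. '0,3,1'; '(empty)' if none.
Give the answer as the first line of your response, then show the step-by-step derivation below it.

2,0,1,3

step 1: discover 2; path=2; order=2
step 2: discover 0; path=2>0; order=2,0
step 3: discover 1; path=2>0>1; order=2,0,1
step 4: discover 3; path=2>0>3; order=2,0,1,3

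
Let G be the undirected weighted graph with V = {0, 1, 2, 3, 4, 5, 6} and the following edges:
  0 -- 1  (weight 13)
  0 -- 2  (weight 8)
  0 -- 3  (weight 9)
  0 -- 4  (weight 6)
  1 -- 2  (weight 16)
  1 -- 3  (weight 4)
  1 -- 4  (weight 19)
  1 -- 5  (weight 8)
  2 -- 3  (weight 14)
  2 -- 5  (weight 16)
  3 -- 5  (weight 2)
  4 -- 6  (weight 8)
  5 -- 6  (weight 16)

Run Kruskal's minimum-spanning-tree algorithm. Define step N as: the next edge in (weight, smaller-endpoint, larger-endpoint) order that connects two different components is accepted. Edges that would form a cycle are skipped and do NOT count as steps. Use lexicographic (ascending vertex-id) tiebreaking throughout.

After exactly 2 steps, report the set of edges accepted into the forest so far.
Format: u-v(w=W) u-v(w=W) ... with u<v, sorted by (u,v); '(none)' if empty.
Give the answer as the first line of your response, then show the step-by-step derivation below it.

1-3(w=4) 3-5(w=2)

step 1: add edge 3-5 (w=2); MST = {3-5(w=2)}
step 2: add edge 1-3 (w=4); MST = {1-3(w=4) 3-5(w=2)}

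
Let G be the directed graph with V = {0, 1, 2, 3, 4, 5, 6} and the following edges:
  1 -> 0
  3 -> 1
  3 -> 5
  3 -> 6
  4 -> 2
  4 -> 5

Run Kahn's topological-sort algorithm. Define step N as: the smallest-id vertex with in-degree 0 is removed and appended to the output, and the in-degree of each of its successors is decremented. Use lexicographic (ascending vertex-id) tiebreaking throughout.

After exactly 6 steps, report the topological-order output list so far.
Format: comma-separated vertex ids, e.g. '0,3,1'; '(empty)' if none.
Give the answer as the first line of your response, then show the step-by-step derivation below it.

3,1,0,4,2,5

step 1: output 3; order=[3]; indeg=(1,0,1,0,0,1,0)
step 2: output 1; order=[3,1]; indeg=(0,0,1,0,0,1,0)
step 3: output 0; order=[3,1,0]; indeg=(0,0,1,0,0,1,0)
step 4: output 4; order=[3,1,0,4]; indeg=(0,0,0,0,0,0,0)
step 5: output 2; order=[3,1,0,4,2]; indeg=(0,0,0,0,0,0,0)
step 6: output 5; order=[3,1,0,4,2,5]; indeg=(0,0,0,0,0,0,0)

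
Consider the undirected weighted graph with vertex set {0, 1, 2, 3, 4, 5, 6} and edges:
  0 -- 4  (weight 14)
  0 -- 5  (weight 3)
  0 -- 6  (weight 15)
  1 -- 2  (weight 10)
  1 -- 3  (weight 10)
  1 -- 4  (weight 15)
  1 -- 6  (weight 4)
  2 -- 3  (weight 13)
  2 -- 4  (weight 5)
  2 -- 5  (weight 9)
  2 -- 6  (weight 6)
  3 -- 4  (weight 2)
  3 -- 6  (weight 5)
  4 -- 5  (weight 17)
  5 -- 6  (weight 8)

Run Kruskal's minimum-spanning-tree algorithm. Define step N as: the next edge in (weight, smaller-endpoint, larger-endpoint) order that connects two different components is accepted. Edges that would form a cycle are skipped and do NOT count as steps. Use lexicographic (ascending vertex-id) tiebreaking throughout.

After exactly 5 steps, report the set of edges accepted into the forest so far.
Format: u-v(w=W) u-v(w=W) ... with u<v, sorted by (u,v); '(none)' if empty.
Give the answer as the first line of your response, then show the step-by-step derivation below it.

0-5(w=3) 1-6(w=4) 2-4(w=5) 3-4(w=2) 3-6(w=5)

step 1: add edge 3-4 (w=2); MST = {3-4(w=2)}
step 2: add edge 0-5 (w=3); MST = {0-5(w=3) 3-4(w=2)}
step 3: add edge 1-6 (w=4); MST = {0-5(w=3) 1-6(w=4) 3-4(w=2)}
step 4: add edge 2-4 (w=5); MST = {0-5(w=3) 1-6(w=4) 2-4(w=5) 3-4(w=2)}
step 5: add edge 3-6 (w=5); MST = {0-5(w=3) 1-6(w=4) 2-4(w=5) 3-4(w=2) 3-6(w=5)}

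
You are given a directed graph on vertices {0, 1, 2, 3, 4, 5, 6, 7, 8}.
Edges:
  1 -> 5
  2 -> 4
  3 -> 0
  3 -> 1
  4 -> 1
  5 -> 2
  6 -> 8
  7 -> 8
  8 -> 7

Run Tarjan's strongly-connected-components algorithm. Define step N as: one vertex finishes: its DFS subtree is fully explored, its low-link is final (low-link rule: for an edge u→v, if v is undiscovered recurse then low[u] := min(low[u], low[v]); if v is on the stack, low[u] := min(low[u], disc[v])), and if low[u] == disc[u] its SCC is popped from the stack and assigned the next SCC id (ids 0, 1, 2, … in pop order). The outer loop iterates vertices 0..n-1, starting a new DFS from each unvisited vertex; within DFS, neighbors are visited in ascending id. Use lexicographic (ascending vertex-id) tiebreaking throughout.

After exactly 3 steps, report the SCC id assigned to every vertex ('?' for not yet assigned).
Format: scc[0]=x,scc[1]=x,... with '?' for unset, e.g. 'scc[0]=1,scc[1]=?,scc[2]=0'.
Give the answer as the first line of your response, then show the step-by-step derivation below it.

scc[0]=0,scc[1]=?,scc[2]=?,scc[3]=?,scc[4]=?,scc[5]=?,scc[6]=?,scc[7]=?,scc[8]=?

step 1: low=(low[0]=0,low[1]=?,low[2]=?,low[3]=?,low[4]=?,low[5]=?,low[6]=?,low[7]=?,low[8]=?); scc=(scc[0]=0,scc[1]=?,scc[2]=?,scc[3]=?,scc[4]=?,scc[5]=?,scc[6]=?,scc[7]=?,scc[8]=?)
step 2: low=(low[0]=0,low[1]=1,low[2]=3,low[3]=?,low[4]=1,low[5]=2,low[6]=?,low[7]=?,low[8]=?); scc=(scc[0]=0,scc[1]=?,scc[2]=?,scc[3]=?,scc[4]=?,scc[5]=?,scc[6]=?,scc[7]=?,scc[8]=?)
step 3: low=(low[0]=0,low[1]=1,low[2]=1,low[3]=?,low[4]=1,low[5]=2,low[6]=?,low[7]=?,low[8]=?); scc=(scc[0]=0,scc[1]=?,scc[2]=?,scc[3]=?,scc[4]=?,scc[5]=?,scc[6]=?,scc[7]=?,scc[8]=?)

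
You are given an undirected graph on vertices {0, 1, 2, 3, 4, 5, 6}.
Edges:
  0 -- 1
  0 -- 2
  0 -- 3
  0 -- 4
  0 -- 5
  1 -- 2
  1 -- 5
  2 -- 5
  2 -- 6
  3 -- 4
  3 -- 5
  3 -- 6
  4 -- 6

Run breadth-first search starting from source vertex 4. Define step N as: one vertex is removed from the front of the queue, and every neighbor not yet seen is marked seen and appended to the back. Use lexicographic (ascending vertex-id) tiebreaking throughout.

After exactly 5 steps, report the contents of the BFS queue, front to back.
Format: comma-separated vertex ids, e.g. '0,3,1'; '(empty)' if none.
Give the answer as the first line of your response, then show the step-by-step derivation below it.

2,5

step 1: dequeue 4; queue=[0,3,6]; order=4
step 2: dequeue 0; queue=[3,6,1,2,5]; order=4,0
step 3: dequeue 3; queue=[6,1,2,5]; order=4,0,3
step 4: dequeue 6; queue=[1,2,5]; order=4,0,3,6
step 5: dequeue 1; queue=[2,5]; order=4,0,3,6,1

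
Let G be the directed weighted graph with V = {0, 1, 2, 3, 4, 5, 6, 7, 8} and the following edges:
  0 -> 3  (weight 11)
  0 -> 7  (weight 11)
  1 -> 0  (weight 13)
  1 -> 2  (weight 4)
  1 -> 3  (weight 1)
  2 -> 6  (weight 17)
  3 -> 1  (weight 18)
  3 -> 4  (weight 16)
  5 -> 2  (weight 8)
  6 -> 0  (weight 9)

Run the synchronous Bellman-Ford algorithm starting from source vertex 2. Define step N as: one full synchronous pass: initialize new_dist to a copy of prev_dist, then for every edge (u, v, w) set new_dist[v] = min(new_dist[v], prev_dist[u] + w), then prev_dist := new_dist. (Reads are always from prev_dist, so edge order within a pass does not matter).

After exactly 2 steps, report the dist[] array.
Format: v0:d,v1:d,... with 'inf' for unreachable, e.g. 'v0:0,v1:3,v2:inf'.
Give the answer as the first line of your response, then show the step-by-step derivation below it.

v0:26,v1:inf,v2:0,v3:inf,v4:inf,v5:inf,v6:17,v7:inf,v8:inf

step 1: dist = v0:inf,v1:inf,v2:0,v3:inf,v4:inf,v5:inf,v6:17,v7:inf,v8:inf
step 2: dist = v0:26,v1:inf,v2:0,v3:inf,v4:inf,v5:inf,v6:17,v7:inf,v8:inf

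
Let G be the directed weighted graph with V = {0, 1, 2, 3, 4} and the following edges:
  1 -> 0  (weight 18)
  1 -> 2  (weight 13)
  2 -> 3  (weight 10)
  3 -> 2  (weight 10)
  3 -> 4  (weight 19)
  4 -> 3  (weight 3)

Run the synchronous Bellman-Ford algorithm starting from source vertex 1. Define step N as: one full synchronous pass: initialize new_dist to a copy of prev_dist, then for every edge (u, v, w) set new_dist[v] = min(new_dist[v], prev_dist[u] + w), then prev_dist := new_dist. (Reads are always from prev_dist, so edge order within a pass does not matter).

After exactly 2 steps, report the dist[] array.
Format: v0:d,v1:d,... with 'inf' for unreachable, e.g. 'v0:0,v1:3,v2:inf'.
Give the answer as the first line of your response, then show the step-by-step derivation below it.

v0:18,v1:0,v2:13,v3:23,v4:inf

step 1: dist = v0:18,v1:0,v2:13,v3:inf,v4:inf
step 2: dist = v0:18,v1:0,v2:13,v3:23,v4:inf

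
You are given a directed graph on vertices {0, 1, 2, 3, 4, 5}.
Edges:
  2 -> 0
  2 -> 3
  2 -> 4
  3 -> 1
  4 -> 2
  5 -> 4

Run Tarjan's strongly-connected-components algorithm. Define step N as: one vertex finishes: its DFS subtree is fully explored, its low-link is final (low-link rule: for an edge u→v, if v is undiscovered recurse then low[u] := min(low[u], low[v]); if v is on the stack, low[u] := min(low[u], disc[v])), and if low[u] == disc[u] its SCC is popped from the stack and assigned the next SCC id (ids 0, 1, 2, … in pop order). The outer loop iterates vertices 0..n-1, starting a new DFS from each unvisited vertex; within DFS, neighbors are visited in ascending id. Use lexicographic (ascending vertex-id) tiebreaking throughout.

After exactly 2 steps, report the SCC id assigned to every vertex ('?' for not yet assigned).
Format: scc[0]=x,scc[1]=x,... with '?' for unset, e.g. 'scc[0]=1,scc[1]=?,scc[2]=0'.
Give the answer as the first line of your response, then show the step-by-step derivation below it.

scc[0]=0,scc[1]=1,scc[2]=?,scc[3]=?,scc[4]=?,scc[5]=?

step 1: low=(low[0]=0,low[1]=?,low[2]=?,low[3]=?,low[4]=?,low[5]=?); scc=(scc[0]=0,scc[1]=?,scc[2]=?,scc[3]=?,scc[4]=?,scc[5]=?)
step 2: low=(low[0]=0,low[1]=1,low[2]=?,low[3]=?,low[4]=?,low[5]=?); scc=(scc[0]=0,scc[1]=1,scc[2]=?,scc[3]=?,scc[4]=?,scc[5]=?)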